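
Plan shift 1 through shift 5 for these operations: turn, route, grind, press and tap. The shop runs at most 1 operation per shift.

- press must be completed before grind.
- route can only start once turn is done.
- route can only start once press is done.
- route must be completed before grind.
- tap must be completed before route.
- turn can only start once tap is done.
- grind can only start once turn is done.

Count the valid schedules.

Enumerating: turn in shift 2; grind in shift 5; press in shift 3; tap in shift 1; route in shift 4 | turn in shift 3, route in shift 4, tap in shift 2, press in shift 1, grind in shift 5 | grind in shift 5, press in shift 2, turn in shift 3, tap in shift 1, route in shift 4.

3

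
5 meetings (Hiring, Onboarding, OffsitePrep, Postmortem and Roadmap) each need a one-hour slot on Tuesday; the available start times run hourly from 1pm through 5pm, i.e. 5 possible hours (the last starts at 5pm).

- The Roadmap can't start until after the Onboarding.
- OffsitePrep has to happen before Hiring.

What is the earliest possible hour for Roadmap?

Precedence pushes Roadmap to at least 2pm.
Roadmap at 2pm is achievable: Roadmap -> 2pm, Postmortem -> 1pm, Hiring -> 2pm, OffsitePrep -> 1pm, Onboarding -> 1pm.

2pm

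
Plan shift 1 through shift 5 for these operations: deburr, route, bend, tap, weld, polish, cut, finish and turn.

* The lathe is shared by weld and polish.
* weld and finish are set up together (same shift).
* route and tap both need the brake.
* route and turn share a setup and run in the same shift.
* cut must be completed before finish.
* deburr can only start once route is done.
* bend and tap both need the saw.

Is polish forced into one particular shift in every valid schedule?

polish can be shift 1 (e.g. deburr=shift 2; cut=shift 1; tap=shift 2; weld=shift 2; finish=shift 2; polish=shift 1; bend=shift 1; turn=shift 1; route=shift 1) or shift 2 (e.g. weld in shift 3, route in shift 1, cut in shift 1, bend in shift 1, finish in shift 3, deburr in shift 2, tap in shift 2, turn in shift 1, polish in shift 2).

No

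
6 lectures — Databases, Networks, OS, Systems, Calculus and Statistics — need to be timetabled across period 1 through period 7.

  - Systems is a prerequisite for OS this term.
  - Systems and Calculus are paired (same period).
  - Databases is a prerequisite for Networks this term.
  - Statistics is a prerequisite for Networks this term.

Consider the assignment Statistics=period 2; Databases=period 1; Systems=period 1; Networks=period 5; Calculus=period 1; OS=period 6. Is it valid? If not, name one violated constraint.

Valid

Systems is a prerequisite for OS this term — holds.
Statistics is a prerequisite for Networks this term — holds.
Systems and Calculus are paired (same period) — holds.
Databases is a prerequisite for Networks this term — holds.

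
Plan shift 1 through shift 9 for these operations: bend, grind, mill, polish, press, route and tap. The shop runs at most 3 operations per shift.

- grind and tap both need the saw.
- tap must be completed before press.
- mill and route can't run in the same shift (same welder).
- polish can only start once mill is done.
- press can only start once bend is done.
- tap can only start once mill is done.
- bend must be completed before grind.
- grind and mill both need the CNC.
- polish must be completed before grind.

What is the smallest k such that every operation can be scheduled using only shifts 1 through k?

3

The precedence chain requires at least 3 distinct shifts.
With at most 3 per shift and 7 operations, at least 3 shifts are needed.
3 works (last occupied shift: shift 3): for example mill=shift 1; tap=shift 2; route=shift 2; grind=shift 3; bend=shift 1; press=shift 3; polish=shift 2.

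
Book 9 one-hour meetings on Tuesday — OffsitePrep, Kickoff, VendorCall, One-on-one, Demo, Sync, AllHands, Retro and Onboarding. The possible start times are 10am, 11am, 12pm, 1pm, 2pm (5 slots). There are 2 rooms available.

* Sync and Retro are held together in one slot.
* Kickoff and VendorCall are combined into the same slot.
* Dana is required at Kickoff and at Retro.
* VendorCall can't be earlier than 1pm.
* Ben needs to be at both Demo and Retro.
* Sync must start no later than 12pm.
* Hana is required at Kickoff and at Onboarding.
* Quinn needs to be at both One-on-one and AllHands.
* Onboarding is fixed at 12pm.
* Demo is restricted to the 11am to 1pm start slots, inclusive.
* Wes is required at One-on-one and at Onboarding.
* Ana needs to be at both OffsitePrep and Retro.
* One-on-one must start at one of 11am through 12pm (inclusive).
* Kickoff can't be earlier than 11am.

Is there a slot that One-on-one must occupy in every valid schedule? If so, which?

One-on-one's window is 11am–12pm.
Onboarding is fixed at 12pm, and One-on-one can't share a slot with Onboarding.
So One-on-one must be 11am.

11am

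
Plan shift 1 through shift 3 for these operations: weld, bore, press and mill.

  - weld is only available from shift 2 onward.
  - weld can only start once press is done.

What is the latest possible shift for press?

Downstream work caps press at shift 2.
press at shift 2 is achievable: mill in shift 1; bore in shift 1; weld in shift 3; press in shift 2.

shift 2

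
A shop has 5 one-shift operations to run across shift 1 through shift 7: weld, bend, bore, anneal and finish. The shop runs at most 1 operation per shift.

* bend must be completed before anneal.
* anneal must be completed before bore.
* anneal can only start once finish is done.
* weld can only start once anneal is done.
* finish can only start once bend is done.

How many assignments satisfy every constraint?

42

Splitting on weld: it can be shift 4 (3), shift 5 (9), shift 6 (15), shift 7 (15). Listing each branch's schedules as (bend, bore, anneal, finish) by shift number:
weld=shift 4: (1,5,3,2) (1,6,3,2) (1,7,3,2) — 3.
weld=shift 5: (1,4,3,2) (1,6,3,2) (1,6,4,2) (1,6,4,3) (1,7,3,2) (1,7,4,2) (1,7,4,3) (2,6,4,3) (2,7,4,3) — 9.
weld=shift 6: (1,4,3,2) (1,5,3,2) (1,5,4,2) (1,5,4,3) (1,7,3,2) (1,7,4,2) (1,7,4,3) (1,7,5,2) (1,7,5,3) (1,7,5,4) (2,5,4,3) (2,7,4,3) (2,7,5,3) (2,7,5,4) (3,7,5,4) — 15.
weld=shift 7: (1,4,3,2) (1,5,3,2) (1,5,4,2) (1,5,4,3) (1,6,3,2) (1,6,4,2) (1,6,4,3) (1,6,5,2) (1,6,5,3) (1,6,5,4) (2,5,4,3) (2,6,4,3) (2,6,5,3) (2,6,5,4) (3,6,5,4) — 15.
Summing: 3 + 9 + 15 + 15 = 42.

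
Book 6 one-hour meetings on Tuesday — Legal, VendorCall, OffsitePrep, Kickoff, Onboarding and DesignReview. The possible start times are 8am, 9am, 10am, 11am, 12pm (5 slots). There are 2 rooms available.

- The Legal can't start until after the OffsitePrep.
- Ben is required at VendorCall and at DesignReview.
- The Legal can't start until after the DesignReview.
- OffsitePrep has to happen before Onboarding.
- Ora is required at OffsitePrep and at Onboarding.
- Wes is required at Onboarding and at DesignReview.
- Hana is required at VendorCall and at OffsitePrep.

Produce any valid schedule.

DesignReview -> 8am, VendorCall -> 10am, OffsitePrep -> 8am, Kickoff -> 10am, Onboarding -> 9am, Legal -> 9am

Checking: OffsitePrep(8am) before Legal(9am); OffsitePrep(8am) before Onboarding(9am); DesignReview(8am) before Legal(9am); VendorCall(10am) != DesignReview(8am); OffsitePrep(8am) != Onboarding(9am); Onboarding(9am) != DesignReview(8am); VendorCall(10am) != OffsitePrep(8am); max 2 per slot (cap 2).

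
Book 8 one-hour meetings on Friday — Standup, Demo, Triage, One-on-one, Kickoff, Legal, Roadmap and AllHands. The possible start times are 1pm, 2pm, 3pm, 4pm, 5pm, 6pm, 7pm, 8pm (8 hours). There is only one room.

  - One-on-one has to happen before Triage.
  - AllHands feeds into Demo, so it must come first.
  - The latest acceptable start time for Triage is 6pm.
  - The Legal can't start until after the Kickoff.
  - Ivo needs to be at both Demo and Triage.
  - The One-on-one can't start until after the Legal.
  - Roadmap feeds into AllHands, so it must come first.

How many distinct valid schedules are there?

Splitting on Demo: it can be 7pm (15), 8pm (45). Listing each branch's schedules as (Standup, Triage, One-on-one, Kickoff, Legal, Roadmap, AllHands):
Demo=7pm: (8pm,4pm,3pm,1pm,2pm,5pm,6pm) (8pm,5pm,3pm,1pm,2pm,4pm,6pm) (8pm,5pm,4pm,1pm,2pm,3pm,6pm) (8pm,5pm,4pm,1pm,3pm,2pm,6pm) (8pm,5pm,4pm,2pm,3pm,1pm,6pm) (8pm,6pm,3pm,1pm,2pm,4pm,5pm) (8pm,6pm,4pm,1pm,2pm,3pm,5pm) (8pm,6pm,4pm,1pm,3pm,2pm,5pm) (8pm,6pm,4pm,2pm,3pm,1pm,5pm) (8pm,6pm,5pm,1pm,2pm,3pm,4pm) (8pm,6pm,5pm,1pm,3pm,2pm,4pm) (8pm,6pm,5pm,1pm,4pm,2pm,3pm) (8pm,6pm,5pm,2pm,3pm,1pm,4pm) (8pm,6pm,5pm,2pm,4pm,1pm,3pm) (8pm,6pm,5pm,3pm,4pm,1pm,2pm) — 15.
Demo=8pm: (1pm,5pm,4pm,2pm,3pm,6pm,7pm) (1pm,6pm,4pm,2pm,3pm,5pm,7pm) (1pm,6pm,5pm,2pm,3pm,4pm,7pm) (1pm,6pm,5pm,2pm,4pm,3pm,7pm) (1pm,6pm,5pm,3pm,4pm,2pm,7pm) (2pm,5pm,4pm,1pm,3pm,6pm,7pm) (2pm,6pm,4pm,1pm,3pm,5pm,7pm) (2pm,6pm,5pm,1pm,3pm,4pm,7pm) (2pm,6pm,5pm,1pm,4pm,3pm,7pm) (2pm,6pm,5pm,3pm,4pm,1pm,7pm) (3pm,5pm,4pm,1pm,2pm,6pm,7pm) (3pm,6pm,4pm,1pm,2pm,5pm,7pm) (3pm,6pm,5pm,1pm,2pm,4pm,7pm) (3pm,6pm,5pm,1pm,4pm,2pm,7pm) (3pm,6pm,5pm,2pm,4pm,1pm,7pm) (4pm,5pm,3pm,1pm,2pm,6pm,7pm) (4pm,6pm,3pm,1pm,2pm,5pm,7pm) (4pm,6pm,5pm,1pm,2pm,3pm,7pm) (4pm,6pm,5pm,1pm,3pm,2pm,7pm) (4pm,6pm,5pm,2pm,3pm,1pm,7pm) (5pm,4pm,3pm,1pm,2pm,6pm,7pm) (5pm,6pm,3pm,1pm,2pm,4pm,7pm) (5pm,6pm,4pm,1pm,2pm,3pm,7pm) (5pm,6pm,4pm,1pm,3pm,2pm,7pm) (5pm,6pm,4pm,2pm,3pm,1pm,7pm) (6pm,4pm,3pm,1pm,2pm,5pm,7pm) (6pm,5pm,3pm,1pm,2pm,4pm,7pm) (6pm,5pm,4pm,1pm,2pm,3pm,7pm) (6pm,5pm,4pm,1pm,3pm,2pm,7pm) (6pm,5pm,4pm,2pm,3pm,1pm,7pm) (7pm,4pm,3pm,1pm,2pm,5pm,6pm) (7pm,5pm,3pm,1pm,2pm,4pm,6pm) (7pm,5pm,4pm,1pm,2pm,3pm,6pm) (7pm,5pm,4pm,1pm,3pm,2pm,6pm) (7pm,5pm,4pm,2pm,3pm,1pm,6pm) (7pm,6pm,3pm,1pm,2pm,4pm,5pm) (7pm,6pm,4pm,1pm,2pm,3pm,5pm) (7pm,6pm,4pm,1pm,3pm,2pm,5pm) (7pm,6pm,4pm,2pm,3pm,1pm,5pm) (7pm,6pm,5pm,1pm,2pm,3pm,4pm) (7pm,6pm,5pm,1pm,3pm,2pm,4pm) (7pm,6pm,5pm,1pm,4pm,2pm,3pm) (7pm,6pm,5pm,2pm,3pm,1pm,4pm) (7pm,6pm,5pm,2pm,4pm,1pm,3pm) (7pm,6pm,5pm,3pm,4pm,1pm,2pm) — 45.
Summing: 15 + 45 = 60.

60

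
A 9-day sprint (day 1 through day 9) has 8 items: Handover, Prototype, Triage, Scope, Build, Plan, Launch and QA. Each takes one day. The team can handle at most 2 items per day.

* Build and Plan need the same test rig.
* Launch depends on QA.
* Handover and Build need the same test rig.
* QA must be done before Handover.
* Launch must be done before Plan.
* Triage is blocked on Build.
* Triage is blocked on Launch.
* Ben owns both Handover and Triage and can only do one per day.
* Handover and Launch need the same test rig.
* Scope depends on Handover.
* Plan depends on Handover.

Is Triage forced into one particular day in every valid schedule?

Triage can be day 3 (e.g. QA in day 1; Handover in day 4; Scope in day 5; Build in day 1; Plan in day 5; Prototype in day 2; Triage in day 3; Launch in day 2) or day 4 (e.g. Build=day 1, Triage=day 4, QA=day 1, Prototype=day 2, Plan=day 4, Launch=day 3, Handover=day 2, Scope=day 3).

No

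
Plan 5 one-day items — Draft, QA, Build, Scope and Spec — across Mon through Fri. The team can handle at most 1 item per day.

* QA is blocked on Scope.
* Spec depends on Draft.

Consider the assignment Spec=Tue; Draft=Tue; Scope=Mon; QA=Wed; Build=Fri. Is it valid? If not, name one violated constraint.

Invalid. The team can handle at most 1 item per day.

Spec depends on Draft — violated.
QA is blocked on Scope — holds.
The team can handle at most 1 item per day — violated.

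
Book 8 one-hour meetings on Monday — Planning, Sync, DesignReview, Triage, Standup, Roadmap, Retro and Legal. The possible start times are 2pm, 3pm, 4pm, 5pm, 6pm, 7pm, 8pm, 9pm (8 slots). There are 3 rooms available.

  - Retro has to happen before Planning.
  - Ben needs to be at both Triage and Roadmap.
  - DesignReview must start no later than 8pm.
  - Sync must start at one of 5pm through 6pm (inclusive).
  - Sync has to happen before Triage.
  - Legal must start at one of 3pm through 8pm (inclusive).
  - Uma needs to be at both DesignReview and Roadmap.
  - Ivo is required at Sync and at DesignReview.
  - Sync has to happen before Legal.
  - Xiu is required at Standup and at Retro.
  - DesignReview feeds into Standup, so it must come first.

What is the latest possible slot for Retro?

8pm

Downstream work caps Retro at 8pm.
Retro at 8pm is achievable: Planning in 9pm, Legal in 6pm, DesignReview in 2pm, Triage in 6pm, Roadmap in 3pm, Retro in 8pm, Standup in 3pm, Sync in 5pm.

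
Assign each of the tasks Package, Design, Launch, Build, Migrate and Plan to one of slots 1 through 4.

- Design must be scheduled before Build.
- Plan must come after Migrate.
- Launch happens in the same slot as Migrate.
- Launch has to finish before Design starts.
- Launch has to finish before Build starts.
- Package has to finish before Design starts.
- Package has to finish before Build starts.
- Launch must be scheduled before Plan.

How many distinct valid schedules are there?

16

Splitting on Package: it can be 1 (11), 2 (5). Listing each branch's schedules as (Design, Launch, Build, Migrate, Plan):
Package=1: (2,1,3,1,2) (2,1,3,1,3) (2,1,3,1,4) (2,1,4,1,2) (2,1,4,1,3) (2,1,4,1,4) (3,1,4,1,2) (3,1,4,1,3) (3,1,4,1,4) (3,2,4,2,3) (3,2,4,2,4) — 11.
Package=2: (3,1,4,1,2) (3,1,4,1,3) (3,1,4,1,4) (3,2,4,2,3) (3,2,4,2,4) — 5.
Summing: 11 + 5 = 16.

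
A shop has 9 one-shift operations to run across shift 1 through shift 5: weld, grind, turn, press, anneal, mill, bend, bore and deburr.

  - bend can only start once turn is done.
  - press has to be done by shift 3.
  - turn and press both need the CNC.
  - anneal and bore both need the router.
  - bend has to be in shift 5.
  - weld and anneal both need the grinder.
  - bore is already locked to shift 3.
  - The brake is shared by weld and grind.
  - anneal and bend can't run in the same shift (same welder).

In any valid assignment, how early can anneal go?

shift 1

anneal at shift 1 is achievable: anneal -> shift 1, grind -> shift 1, bend -> shift 5, press -> shift 1, bore -> shift 3, mill -> shift 1, deburr -> shift 1, turn -> shift 2, weld -> shift 2.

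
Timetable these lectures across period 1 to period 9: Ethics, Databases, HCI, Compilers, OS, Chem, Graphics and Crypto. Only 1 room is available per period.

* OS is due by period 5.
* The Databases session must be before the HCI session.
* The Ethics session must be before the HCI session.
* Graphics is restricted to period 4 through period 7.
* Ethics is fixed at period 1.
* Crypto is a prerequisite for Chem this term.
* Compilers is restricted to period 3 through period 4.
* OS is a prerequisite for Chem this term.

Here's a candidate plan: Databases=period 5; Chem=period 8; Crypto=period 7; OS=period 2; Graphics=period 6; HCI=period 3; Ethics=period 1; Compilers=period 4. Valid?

No. The Databases session must be before the HCI session is not satisfied.

The Ethics session must be before the HCI session — holds.
Compilers is restricted to period 3 through period 4 — holds.
Graphics is restricted to period 4 through period 7 — holds.
OS is due by period 5 — holds.
Only 1 room is available per period — holds.
OS is a prerequisite for Chem this term — holds.
The Databases session must be before the HCI session — violated.
Ethics is fixed at period 1 — holds.
Crypto is a prerequisite for Chem this term — holds.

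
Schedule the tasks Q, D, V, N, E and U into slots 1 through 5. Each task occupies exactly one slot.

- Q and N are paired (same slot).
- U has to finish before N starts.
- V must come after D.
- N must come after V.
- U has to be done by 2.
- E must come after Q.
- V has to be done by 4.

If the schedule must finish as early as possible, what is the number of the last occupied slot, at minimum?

4

The precedence chain requires at least 4 distinct slots.
4 works (last occupied slot: 4): for example V=2; U=1; E=4; D=1; Q=3; N=3.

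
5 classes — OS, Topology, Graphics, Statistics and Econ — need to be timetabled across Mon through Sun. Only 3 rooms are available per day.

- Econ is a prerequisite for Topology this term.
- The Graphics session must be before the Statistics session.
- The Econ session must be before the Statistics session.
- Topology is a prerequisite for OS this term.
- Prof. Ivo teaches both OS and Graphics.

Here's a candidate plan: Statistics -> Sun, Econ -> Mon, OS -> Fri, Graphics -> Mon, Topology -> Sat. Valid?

No. Topology is a prerequisite for OS this term is not satisfied.

Only 3 rooms are available per day — holds.
Econ is a prerequisite for Topology this term — holds.
Prof. Ivo teaches both OS and Graphics — holds.
The Graphics session must be before the Statistics session — holds.
Topology is a prerequisite for OS this term — violated.
The Econ session must be before the Statistics session — holds.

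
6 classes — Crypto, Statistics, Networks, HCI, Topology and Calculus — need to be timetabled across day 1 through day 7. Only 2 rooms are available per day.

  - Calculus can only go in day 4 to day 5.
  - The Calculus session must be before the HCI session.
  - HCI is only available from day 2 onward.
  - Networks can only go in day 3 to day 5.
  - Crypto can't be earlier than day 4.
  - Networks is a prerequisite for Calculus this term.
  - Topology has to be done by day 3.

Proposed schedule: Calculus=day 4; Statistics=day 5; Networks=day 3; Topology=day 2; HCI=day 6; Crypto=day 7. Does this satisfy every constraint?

Yes, all constraints hold

Networks can only go in day 3 to day 5 — holds.
Networks is a prerequisite for Calculus this term — holds.
The Calculus session must be before the HCI session — holds.
Only 2 rooms are available per day — holds.
HCI is only available from day 2 onward — holds.
Crypto can't be earlier than day 4 — holds.
Topology has to be done by day 3 — holds.
Calculus can only go in day 4 to day 5 — holds.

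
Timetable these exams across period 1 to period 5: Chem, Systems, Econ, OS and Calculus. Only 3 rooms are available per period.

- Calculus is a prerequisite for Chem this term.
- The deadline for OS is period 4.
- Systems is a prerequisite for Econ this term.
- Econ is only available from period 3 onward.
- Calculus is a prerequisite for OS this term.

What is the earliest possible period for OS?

Precedence pushes OS to at least period 2; OS's own window allows nothing later than period 4.
OS at period 2 is achievable: Systems -> period 1, Econ -> period 3, Calculus -> period 1, Chem -> period 2, OS -> period 2.

period 2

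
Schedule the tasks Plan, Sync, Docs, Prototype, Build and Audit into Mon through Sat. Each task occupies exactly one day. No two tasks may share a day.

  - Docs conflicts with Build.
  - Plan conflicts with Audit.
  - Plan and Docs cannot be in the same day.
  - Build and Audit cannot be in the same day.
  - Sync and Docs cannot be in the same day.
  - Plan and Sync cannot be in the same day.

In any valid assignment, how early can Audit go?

Mon

Audit at Mon is achievable: Audit=Mon; Plan=Tue; Build=Sat; Prototype=Fri; Sync=Wed; Docs=Thu.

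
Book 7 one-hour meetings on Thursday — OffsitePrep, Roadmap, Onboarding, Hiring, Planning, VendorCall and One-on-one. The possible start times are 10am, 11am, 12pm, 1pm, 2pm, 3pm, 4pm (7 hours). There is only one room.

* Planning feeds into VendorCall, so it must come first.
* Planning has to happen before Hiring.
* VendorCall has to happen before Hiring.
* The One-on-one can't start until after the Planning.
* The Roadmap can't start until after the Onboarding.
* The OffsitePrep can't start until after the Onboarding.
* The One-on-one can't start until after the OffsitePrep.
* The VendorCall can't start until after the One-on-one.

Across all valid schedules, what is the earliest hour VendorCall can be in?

Precedence pushes VendorCall to at least 1pm; downstream work caps VendorCall at 3pm.
VendorCall at 2pm is achievable: Planning=10am; Hiring=3pm; OffsitePrep=12pm; VendorCall=2pm; One-on-one=1pm; Onboarding=11am; Roadmap=4pm.
Nothing earlier works — the capacity limit rule out every hour before 2pm.

2pm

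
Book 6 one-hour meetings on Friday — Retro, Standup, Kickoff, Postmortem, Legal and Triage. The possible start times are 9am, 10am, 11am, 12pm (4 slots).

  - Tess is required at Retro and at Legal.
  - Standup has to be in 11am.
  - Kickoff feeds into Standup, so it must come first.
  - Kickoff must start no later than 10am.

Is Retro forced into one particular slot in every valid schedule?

Retro can be 9am (e.g. Kickoff in 9am; Standup in 11am; Retro in 9am; Triage in 9am; Legal in 10am; Postmortem in 9am) or 10am (e.g. Postmortem in 9am; Standup in 11am; Kickoff in 9am; Triage in 9am; Retro in 10am; Legal in 9am).

No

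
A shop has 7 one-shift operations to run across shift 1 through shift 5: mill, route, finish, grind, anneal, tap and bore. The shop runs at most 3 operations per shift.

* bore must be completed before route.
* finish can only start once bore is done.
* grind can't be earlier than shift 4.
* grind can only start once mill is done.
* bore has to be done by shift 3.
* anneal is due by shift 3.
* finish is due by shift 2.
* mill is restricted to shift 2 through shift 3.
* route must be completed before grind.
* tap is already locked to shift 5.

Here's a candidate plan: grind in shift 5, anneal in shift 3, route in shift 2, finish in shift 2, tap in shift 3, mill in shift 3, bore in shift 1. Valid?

No — it violates: tap is already locked to shift 5

finish can only start once bore is done — holds.
grind can't be earlier than shift 4 — holds.
anneal is due by shift 3 — holds.
bore must be completed before route — holds.
grind can only start once mill is done — holds.
tap is already locked to shift 5 — violated.
bore has to be done by shift 3 — holds.
route must be completed before grind — holds.
The shop runs at most 3 operations per shift — holds.
finish is due by shift 2 — holds.
mill is restricted to shift 2 through shift 3 — holds.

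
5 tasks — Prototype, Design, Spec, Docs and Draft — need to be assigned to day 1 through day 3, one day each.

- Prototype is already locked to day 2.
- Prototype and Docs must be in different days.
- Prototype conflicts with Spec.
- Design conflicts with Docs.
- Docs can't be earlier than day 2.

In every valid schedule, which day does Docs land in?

day 3

Docs's window is day 2–day 3.
Prototype is fixed at day 2, and Docs can't share a day with Prototype.
So Docs must be day 3.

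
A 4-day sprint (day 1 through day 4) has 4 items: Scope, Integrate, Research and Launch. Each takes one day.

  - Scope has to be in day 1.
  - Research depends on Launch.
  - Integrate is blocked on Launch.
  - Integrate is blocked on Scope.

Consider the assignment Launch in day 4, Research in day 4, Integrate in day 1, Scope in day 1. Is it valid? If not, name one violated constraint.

Integrate is blocked on Scope — violated.
Scope has to be in day 1 — holds.
Integrate is blocked on Launch — violated.
Research depends on Launch — violated.

Invalid. Integrate is blocked on Launch.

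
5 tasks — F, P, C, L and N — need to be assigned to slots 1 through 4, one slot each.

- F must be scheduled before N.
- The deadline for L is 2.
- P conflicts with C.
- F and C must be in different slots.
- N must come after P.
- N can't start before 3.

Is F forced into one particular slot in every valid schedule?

F can be 1 (e.g. L -> 1, N -> 3, F -> 1, P -> 1, C -> 2) or 2 (e.g. N -> 3; F -> 2; P -> 1; L -> 1; C -> 3).

No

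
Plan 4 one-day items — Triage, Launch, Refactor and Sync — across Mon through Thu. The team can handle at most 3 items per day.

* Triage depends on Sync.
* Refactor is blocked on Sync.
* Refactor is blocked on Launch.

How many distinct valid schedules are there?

31

Splitting on Triage: it can be Tue (6), Wed (11), Thu (14). Listing each branch's schedules as (Launch, Refactor, Sync):
Triage=Tue: (Mon,Tue,Mon) (Mon,Wed,Mon) (Mon,Thu,Mon) (Tue,Wed,Mon) (Tue,Thu,Mon) (Wed,Thu,Mon) — 6.
Triage=Wed: (Mon,Tue,Mon) (Mon,Wed,Mon) (Mon,Wed,Tue) (Mon,Thu,Mon) (Mon,Thu,Tue) (Tue,Wed,Mon) (Tue,Wed,Tue) (Tue,Thu,Mon) (Tue,Thu,Tue) (Wed,Thu,Mon) (Wed,Thu,Tue) — 11.
Triage=Thu: (Mon,Tue,Mon) (Mon,Wed,Mon) (Mon,Wed,Tue) (Mon,Thu,Mon) (Mon,Thu,Tue) (Mon,Thu,Wed) (Tue,Wed,Mon) (Tue,Wed,Tue) (Tue,Thu,Mon) (Tue,Thu,Tue) (Tue,Thu,Wed) (Wed,Thu,Mon) (Wed,Thu,Tue) (Wed,Thu,Wed) — 14.
Summing: 6 + 11 + 14 = 31.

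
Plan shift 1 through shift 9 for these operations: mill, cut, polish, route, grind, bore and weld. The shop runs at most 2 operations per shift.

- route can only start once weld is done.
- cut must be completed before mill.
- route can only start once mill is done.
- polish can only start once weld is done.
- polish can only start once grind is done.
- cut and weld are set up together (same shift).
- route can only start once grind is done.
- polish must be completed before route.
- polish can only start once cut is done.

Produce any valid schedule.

grind -> shift 2; bore -> shift 3; polish -> shift 3; weld -> shift 1; cut -> shift 1; route -> shift 4; mill -> shift 2

Checking: cut(shift 1) before polish(shift 3); mill(shift 2) before route(shift 4); grind(shift 2) before route(shift 4); weld(shift 1) before route(shift 4); grind(shift 2) before polish(shift 3); polish(shift 3) before route(shift 4); weld(shift 1) before polish(shift 3); cut(shift 1) before mill(shift 2); cut = weld = shift 1; max 2 per shift (cap 2).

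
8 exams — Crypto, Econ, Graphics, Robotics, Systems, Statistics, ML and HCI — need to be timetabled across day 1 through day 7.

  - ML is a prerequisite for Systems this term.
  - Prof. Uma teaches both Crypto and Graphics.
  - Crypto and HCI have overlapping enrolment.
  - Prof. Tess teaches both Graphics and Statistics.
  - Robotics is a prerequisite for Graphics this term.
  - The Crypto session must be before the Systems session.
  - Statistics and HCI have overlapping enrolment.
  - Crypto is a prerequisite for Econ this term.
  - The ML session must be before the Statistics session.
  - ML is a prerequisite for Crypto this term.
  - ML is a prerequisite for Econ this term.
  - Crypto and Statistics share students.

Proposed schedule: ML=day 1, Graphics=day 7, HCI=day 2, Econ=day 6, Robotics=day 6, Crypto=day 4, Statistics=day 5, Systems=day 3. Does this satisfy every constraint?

Invalid. The Crypto session must be before the Systems session.

Crypto is a prerequisite for Econ this term — holds.
Prof. Uma teaches both Crypto and Graphics — holds.
ML is a prerequisite for Crypto this term — holds.
The ML session must be before the Statistics session — holds.
Statistics and HCI have overlapping enrolment — holds.
The Crypto session must be before the Systems session — violated.
Crypto and Statistics share students — holds.
Prof. Tess teaches both Graphics and Statistics — holds.
ML is a prerequisite for Econ this term — holds.
Robotics is a prerequisite for Graphics this term — holds.
Crypto and HCI have overlapping enrolment — holds.
ML is a prerequisite for Systems this term — holds.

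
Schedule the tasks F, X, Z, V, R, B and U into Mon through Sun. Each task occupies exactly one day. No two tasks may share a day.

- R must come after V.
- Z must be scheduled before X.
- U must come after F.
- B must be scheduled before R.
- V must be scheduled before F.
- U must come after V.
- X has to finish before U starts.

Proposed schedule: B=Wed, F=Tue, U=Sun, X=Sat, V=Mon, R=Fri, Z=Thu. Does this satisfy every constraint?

R must come after V — holds.
X has to finish before U starts — holds.
U must come after F — holds.
B must be scheduled before R — holds.
U must come after V — holds.
Z must be scheduled before X — holds.
V must be scheduled before F — holds.
No two tasks may share a day — holds.

Yes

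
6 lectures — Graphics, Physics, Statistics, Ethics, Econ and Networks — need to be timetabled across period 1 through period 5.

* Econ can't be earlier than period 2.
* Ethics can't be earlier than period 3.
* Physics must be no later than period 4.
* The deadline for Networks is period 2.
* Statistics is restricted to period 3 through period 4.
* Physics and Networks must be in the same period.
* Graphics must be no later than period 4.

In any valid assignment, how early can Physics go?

period 1

Physics's own window allows nothing later than period 4; Physics must be in the same period as Networks, which can't be after period 2, so Physics is at most period 2.
Physics at period 1 is achievable: Graphics -> period 1; Econ -> period 2; Physics -> period 1; Networks -> period 1; Ethics -> period 3; Statistics -> period 3.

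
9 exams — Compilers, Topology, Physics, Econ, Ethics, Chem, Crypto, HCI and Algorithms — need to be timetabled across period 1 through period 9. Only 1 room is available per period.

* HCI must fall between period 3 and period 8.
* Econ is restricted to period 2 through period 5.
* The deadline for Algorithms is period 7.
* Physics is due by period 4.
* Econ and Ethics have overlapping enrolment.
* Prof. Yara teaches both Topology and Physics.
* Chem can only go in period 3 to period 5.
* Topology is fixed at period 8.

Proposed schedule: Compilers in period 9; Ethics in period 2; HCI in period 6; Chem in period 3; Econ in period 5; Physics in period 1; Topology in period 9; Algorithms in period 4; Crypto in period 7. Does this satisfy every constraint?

Only 1 room is available per period — violated.
Topology is fixed at period 8 — violated.
Econ and Ethics have overlapping enrolment — holds.
HCI must fall between period 3 and period 8 — holds.
Prof. Yara teaches both Topology and Physics — holds.
Chem can only go in period 3 to period 5 — holds.
The deadline for Algorithms is period 7 — holds.
Econ is restricted to period 2 through period 5 — holds.
Physics is due by period 4 — holds.

No. Topology is fixed at period 8 is not satisfied.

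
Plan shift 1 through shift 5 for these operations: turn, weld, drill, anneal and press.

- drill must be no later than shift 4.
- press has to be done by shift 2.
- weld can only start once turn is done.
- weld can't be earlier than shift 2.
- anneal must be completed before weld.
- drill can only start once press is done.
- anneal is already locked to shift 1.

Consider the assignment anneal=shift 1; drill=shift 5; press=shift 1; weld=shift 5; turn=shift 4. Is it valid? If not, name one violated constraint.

anneal is already locked to shift 1 — holds.
anneal must be completed before weld — holds.
drill can only start once press is done — holds.
press has to be done by shift 2 — holds.
weld can only start once turn is done — holds.
drill must be no later than shift 4 — violated.
weld can't be earlier than shift 2 — holds.

No — it violates: drill must be no later than shift 4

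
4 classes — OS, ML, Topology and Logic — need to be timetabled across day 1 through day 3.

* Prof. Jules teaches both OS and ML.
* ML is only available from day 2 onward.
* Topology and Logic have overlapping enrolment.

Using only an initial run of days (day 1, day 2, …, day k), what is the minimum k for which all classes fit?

ML can't be placed before day 2, so the schedule must run through at least day 2.
2 works (last occupied day: day 2): for example Topology=day 1; ML=day 2; OS=day 1; Logic=day 2.

2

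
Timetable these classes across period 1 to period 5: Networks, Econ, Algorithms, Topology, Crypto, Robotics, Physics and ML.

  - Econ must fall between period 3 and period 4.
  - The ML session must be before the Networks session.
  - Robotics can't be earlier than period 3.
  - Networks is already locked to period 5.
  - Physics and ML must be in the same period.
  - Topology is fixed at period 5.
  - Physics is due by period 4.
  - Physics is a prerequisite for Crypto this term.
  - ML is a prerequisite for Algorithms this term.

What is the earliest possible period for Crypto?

Precedence pushes Crypto to at least period 2.
Crypto at period 2 is achievable: Robotics -> period 3, Algorithms -> period 2, Crypto -> period 2, Econ -> period 3, Physics -> period 1, ML -> period 1, Networks -> period 5, Topology -> period 5.

period 2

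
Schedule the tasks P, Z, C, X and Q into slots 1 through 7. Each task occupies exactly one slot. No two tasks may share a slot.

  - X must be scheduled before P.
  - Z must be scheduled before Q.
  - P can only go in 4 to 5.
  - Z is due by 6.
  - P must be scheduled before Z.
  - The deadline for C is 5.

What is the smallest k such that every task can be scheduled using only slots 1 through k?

6 slots

The precedence chain requires at least 4 distinct slots.
With at most 1 per slot and 5 tasks, at least 5 slots are needed.
Propagating the time windows through the other constraints, Q can't land before 6, so the schedule must run through at least slot 6.
6 works (last occupied slot: 6): for example P=4, Q=6, Z=5, X=2, C=1.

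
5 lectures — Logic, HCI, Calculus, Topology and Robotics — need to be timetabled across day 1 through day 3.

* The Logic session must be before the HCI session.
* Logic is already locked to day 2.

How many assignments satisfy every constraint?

Splitting on Calculus: it can be day 1 (9), day 2 (9), day 3 (9). Listing each branch's schedules as (Logic, HCI, Topology, Robotics) by day number:
Calculus=day 1: (2,3,1,1) (2,3,1,2) (2,3,1,3) (2,3,2,1) (2,3,2,2) (2,3,2,3) (2,3,3,1) (2,3,3,2) (2,3,3,3) — 9.
Calculus=day 2: (2,3,1,1) (2,3,1,2) (2,3,1,3) (2,3,2,1) (2,3,2,2) (2,3,2,3) (2,3,3,1) (2,3,3,2) (2,3,3,3) — 9.
Calculus=day 3: (2,3,1,1) (2,3,1,2) (2,3,1,3) (2,3,2,1) (2,3,2,2) (2,3,2,3) (2,3,3,1) (2,3,3,2) (2,3,3,3) — 9.
Summing: 9 + 9 + 9 = 27.

27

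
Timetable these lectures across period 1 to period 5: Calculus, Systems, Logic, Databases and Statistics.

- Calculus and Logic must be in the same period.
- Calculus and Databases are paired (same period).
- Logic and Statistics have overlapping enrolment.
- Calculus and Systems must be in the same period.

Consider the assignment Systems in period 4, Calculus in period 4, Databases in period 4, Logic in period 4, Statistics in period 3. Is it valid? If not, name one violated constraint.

Logic and Statistics have overlapping enrolment — holds.
Calculus and Databases are paired (same period) — holds.
Calculus and Logic must be in the same period — holds.
Calculus and Systems must be in the same period — holds.

Yes, all constraints hold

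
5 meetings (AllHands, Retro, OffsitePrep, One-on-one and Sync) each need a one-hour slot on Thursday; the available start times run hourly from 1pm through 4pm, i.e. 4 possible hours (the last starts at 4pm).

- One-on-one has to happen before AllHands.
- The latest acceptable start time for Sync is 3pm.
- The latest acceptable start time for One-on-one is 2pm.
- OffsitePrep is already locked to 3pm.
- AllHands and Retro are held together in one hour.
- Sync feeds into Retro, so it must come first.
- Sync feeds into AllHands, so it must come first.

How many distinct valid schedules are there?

Splitting on AllHands: it can be 2pm (1), 3pm (4), 4pm (6). Listing each branch's schedules as (Retro, OffsitePrep, One-on-one, Sync):
AllHands=2pm: (2pm,3pm,1pm,1pm) — 1.
AllHands=3pm: (3pm,3pm,1pm,1pm) (3pm,3pm,1pm,2pm) (3pm,3pm,2pm,1pm) (3pm,3pm,2pm,2pm) — 4.
AllHands=4pm: (4pm,3pm,1pm,1pm) (4pm,3pm,1pm,2pm) (4pm,3pm,1pm,3pm) (4pm,3pm,2pm,1pm) (4pm,3pm,2pm,2pm) (4pm,3pm,2pm,3pm) — 6.
Summing: 1 + 4 + 6 = 11.

11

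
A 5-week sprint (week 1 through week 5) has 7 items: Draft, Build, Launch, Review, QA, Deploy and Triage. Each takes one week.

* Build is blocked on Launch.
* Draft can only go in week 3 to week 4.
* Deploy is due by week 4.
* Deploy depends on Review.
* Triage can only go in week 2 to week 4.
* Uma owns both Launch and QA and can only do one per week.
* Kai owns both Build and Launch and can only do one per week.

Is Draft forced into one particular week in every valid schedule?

No

Draft can be week 3 (e.g. Build=week 2; Deploy=week 2; Review=week 1; Launch=week 1; QA=week 2; Triage=week 2; Draft=week 3) or week 4 (e.g. Launch in week 1; Review in week 1; Deploy in week 2; Build in week 2; Draft in week 4; Triage in week 2; QA in week 2).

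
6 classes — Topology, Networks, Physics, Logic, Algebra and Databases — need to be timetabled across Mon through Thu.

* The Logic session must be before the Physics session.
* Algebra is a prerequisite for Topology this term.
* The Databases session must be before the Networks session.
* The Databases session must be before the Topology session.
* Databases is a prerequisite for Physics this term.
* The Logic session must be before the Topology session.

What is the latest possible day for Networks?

Precedence pushes Networks to at least Tue.
Networks at Thu is achievable: Topology -> Tue, Algebra -> Mon, Databases -> Mon, Networks -> Thu, Physics -> Tue, Logic -> Mon.

Thu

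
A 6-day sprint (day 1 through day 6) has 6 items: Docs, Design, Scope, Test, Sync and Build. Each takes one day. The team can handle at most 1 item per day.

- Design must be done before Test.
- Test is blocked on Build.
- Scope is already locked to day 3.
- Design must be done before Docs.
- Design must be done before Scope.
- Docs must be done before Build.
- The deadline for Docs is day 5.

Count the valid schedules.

Splitting on Docs: it can be day 2 (3), day 4 (2). Listing each branch's schedules as (Design, Scope, Test, Sync, Build) by day number:
Docs=day 2: (1,3,5,6,4) (1,3,6,4,5) (1,3,6,5,4) — 3.
Docs=day 4: (1,3,6,2,5) (2,3,6,1,5) — 2.
Summing: 3 + 2 = 5.

5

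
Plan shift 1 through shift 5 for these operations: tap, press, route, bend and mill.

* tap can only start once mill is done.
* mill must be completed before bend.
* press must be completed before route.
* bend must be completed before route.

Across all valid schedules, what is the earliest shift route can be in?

shift 3

Precedence pushes route to at least shift 3.
route at shift 3 is achievable: press -> shift 1, route -> shift 3, bend -> shift 2, tap -> shift 2, mill -> shift 1.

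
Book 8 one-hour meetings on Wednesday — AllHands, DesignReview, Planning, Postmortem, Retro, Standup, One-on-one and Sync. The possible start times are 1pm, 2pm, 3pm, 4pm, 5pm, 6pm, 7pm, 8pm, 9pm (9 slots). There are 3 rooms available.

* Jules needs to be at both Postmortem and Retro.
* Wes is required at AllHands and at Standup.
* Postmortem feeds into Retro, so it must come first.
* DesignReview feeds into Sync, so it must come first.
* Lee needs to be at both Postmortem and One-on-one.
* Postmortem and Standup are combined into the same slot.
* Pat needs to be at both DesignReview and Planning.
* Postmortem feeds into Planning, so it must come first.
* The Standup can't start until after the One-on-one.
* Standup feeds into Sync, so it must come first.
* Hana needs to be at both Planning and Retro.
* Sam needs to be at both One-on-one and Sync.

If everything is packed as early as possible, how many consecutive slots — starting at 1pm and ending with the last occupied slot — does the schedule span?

The precedence chain requires at least 3 distinct slots.
With at most 3 per slot and 8 meetings, at least 3 slots are needed.
Could 3 slots be enough, i.e. nothing placed later than 3pm? No: Planning must come after Postmortem (at 1pm or later) → {2pm, 3pm}; Postmortem must come before Planning (at 3pm or earlier) → {1pm, 2pm}; Retro must come after Postmortem (at 1pm or later) → {2pm, 3pm}; Standup must come after One-on-one (at 1pm or later) → {2pm, 3pm}; Sync must come after DesignReview (at 1pm or later) → {2pm, 3pm}; Sync must come after Standup (at 2pm or later) → {3pm}; Standup must come before Sync (at 3pm or earlier) → {2pm}; Postmortem must be in the same slot as Standup (in {2pm}) → {2pm}; Retro can't share with Postmortem (2pm) → {3pm}; Planning can't share with Retro (3pm) → {2pm}; Planning must come after Postmortem (at 2pm or later) → nothing is left.
So 3 slots is not enough.
4 works (last occupied slot: 4pm): for example AllHands in 1pm, One-on-one in 1pm, Planning in 3pm, Standup in 2pm, Sync in 3pm, Retro in 4pm, Postmortem in 2pm, DesignReview in 1pm.

4 slots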